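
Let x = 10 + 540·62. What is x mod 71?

540·62 = 33480.
33480 mod 71 = 39 (since 471·71 = 33441).
(10 + 39) mod 71 = 49.

49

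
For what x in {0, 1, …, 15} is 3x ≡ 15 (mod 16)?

3⁻¹ ≡ 11 (mod 16) because 3·11 = 33 = 2·16 + 1.
So x ≡ 11·15 = 165 ≡ 5 (mod 16).

5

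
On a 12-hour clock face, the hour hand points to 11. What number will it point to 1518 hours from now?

5

1518 = 126·12 + 6, so 1518 mod 12 = 6.
11 + 6 → 5 on a 12-hour dial.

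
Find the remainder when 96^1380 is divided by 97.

1

Square-and-reduce mod 97: 96^1≡96, 96^2≡1, 96^4≡1, 96^8≡1, 96^16≡1, 96^32≡1, 96^64≡1, 96^128≡1, 96^256≡1, 96^512≡1, 96^1024≡1.
Since 1380 = 4 + 32 + 64 + 256 + 1024 in binary, 96^1380 ≡ 1·1·1·1·1 ≡ 1 (mod 97).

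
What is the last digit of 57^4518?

9

Powers of 7 mod 10 repeat with period 4: 7, 9, 3, 1.
4518 mod 4 = 2, so the last digit matches 7^2 = 9.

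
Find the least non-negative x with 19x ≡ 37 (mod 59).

33

19⁻¹ ≡ 28 (mod 59) because 19·28 = 532 = 9·59 + 1.
Multiplying both sides by 28: x ≡ 28·37 = 1036 ≡ 33 (mod 59).
Check: 19·33 = 627 = 10·59 + 37.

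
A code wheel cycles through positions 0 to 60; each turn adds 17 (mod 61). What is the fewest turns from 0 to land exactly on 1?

18

61 = 3·17 + 10
17 = 1·10 + 7
10 = 1·7 + 3
7 = 2·3 + 1
3 = 3·1 + 0
Back-substituting gives 17·18 ≡ 1 (mod 61).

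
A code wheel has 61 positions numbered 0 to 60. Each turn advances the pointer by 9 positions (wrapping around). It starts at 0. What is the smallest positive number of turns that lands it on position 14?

49

9⁻¹ ≡ 34 (mod 61) because 9·34 = 306 = 5·61 + 1.
Multiplying both sides by 34: x ≡ 34·14 = 476 ≡ 49 (mod 61).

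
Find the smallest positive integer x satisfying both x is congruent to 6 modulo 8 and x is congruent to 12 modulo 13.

38

x ≡ 6 (mod 8) gives x ∈ {6, 14, 22, 30, 38}.
The first of these with x mod 13 = 12 is 38.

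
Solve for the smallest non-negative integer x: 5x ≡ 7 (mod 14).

The inverse of 5 mod 14 is 3 (since 5·3 = 15 ≡ 1).
So x ≡ 3·7 = 21 ≡ 7 (mod 14).
Check: 5·7 = 35 = 2·14 + 7.

7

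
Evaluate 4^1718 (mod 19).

Square-and-reduce mod 19: 4^1≡4, 4^2≡16, 4^4≡9, 4^8≡5, 4^16≡6, 4^32≡17, 4^64≡4, 4^128≡16, 4^256≡9, 4^512≡5, 4^1024≡6.
1718 = 2 + 4 + 16 + 32 + 128 + 512 + 1024, so 4^1718 ≡ 16·9·6·17·16·5·6 ≡ 5 (mod 19).

5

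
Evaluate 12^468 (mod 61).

Square-and-reduce mod 61: 12^1≡12, 12^2≡22, 12^4≡57, 12^8≡16, 12^16≡12, 12^32≡22, 12^64≡57, 12^128≡16, 12^256≡12.
468 = 4 + 16 + 64 + 128 + 256, so 12^468 ≡ 57·12·57·16·12 ≡ 20 (mod 61).

20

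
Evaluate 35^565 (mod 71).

51

Square-and-reduce mod 71: 35^1≡35, 35^2≡18, 35^4≡40, 35^8≡38, 35^16≡24, 35^32≡8, 35^64≡64, 35^128≡49, 35^256≡58, 35^512≡27.
Since 565 = 1 + 4 + 16 + 32 + 512 in binary, 35^565 ≡ 35·40·24·8·27 ≡ 51 (mod 71).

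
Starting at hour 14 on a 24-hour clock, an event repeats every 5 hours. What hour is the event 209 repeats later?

209·5 = 1045.
1045 mod 24 = 13 (since 43·24 = 1032).
(14 + 13) mod 24 = 3.

3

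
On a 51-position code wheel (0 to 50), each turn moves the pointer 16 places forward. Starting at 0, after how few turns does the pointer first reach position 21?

30

The inverse of 16 mod 51 is 16 (since 16·16 = 256 ≡ 1).
Multiplying both sides by 16: x ≡ 16·21 = 336 ≡ 30 (mod 51).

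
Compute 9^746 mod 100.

41

By repeated squaring mod 100: 9^1≡9, 9^2≡81, 9^4≡61, 9^8≡21, 9^16≡41, 9^32≡81, 9^64≡61, 9^128≡21, 9^256≡41, 9^512≡81.
Since 746 = 2 + 8 + 32 + 64 + 128 + 512 in binary, 9^746 ≡ 81·21·81·61·21·81 ≡ 41 (mod 100).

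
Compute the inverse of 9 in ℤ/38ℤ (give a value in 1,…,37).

38 = 4·9 + 2
9 = 4·2 + 1
2 = 2·1 + 0
Back-substituting gives 9·17 ≡ 1 (mod 38).

17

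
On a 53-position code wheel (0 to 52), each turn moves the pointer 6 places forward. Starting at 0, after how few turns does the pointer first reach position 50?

26

6⁻¹ ≡ 9 (mod 53) because 6·9 = 54 = 1·53 + 1.
So x ≡ 9·50 = 450 ≡ 26 (mod 53).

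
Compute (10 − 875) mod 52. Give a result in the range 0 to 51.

19

Dividing 875 by 52 gives quotient 16 and remainder 43.
(10 − 43) mod 52 = 19.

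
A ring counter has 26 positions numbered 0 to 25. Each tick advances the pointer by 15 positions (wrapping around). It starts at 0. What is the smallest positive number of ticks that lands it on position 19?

15⁻¹ ≡ 7 (mod 26) because 15·7 = 105 = 4·26 + 1.
So x ≡ 7·19 = 133 ≡ 3 (mod 26).

3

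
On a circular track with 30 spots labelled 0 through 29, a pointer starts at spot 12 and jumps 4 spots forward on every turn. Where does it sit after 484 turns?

484·4 = 1936.
Dividing 1936 by 30 gives quotient 64 and remainder 16.
(12 + 16) mod 30 = 28.

28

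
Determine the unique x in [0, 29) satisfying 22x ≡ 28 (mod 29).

The inverse of 22 mod 29 is 4 (since 22·4 = 88 ≡ 1).
So x ≡ 4·28 = 112 ≡ 25 (mod 29).

25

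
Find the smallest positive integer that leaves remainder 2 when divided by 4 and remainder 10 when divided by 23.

10

Since 23·3 ≡ 1 (mod 4), take x = 10 + 23·((2−10)·3 mod 4) = 10 + 23·0 = 10.
Check: 10 mod 4 = 2, 10 mod 23 = 10.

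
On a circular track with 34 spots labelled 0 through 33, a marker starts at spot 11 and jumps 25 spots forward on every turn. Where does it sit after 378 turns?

9

378·25 = 9450.
9450 = 277·34 + 32, so 9450 mod 34 = 32.
(11 + 32) mod 34 = 9.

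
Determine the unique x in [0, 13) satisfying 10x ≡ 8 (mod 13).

10⁻¹ ≡ 4 (mod 13) because 10·4 = 40 = 3·13 + 1.
Multiplying both sides by 4: x ≡ 4·8 = 32 ≡ 6 (mod 13).

6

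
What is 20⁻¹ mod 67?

20·57 = 1140 = 17·67 + 1, so 20⁻¹ ≡ 57 (mod 67).

57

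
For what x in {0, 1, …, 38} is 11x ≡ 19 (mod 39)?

The inverse of 11 mod 39 is 32 (since 11·32 = 352 ≡ 1).
So x ≡ 32·19 = 608 ≡ 23 (mod 39).
Check: 11·23 = 253 = 6·39 + 19.

23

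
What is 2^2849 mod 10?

The units digit of 2^n cycles with period 4: 2, 4, 8, 6, …
2849 mod 4 = 1, so the last digit matches 2^1 = 2.

2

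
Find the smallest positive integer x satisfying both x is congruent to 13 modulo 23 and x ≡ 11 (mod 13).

Since 13·16 ≡ 1 (mod 23), take x = 11 + 13·((13−11)·16 mod 23) = 11 + 13·9 = 128.
Check: 128 mod 23 = 13, 128 mod 13 = 11.

128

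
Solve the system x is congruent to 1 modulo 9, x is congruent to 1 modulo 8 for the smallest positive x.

1

x ≡ 1 (mod 8) gives x ∈ {1}.
The first of these with x mod 9 = 1 is 1.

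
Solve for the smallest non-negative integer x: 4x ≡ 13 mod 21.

4⁻¹ ≡ 16 (mod 21) because 4·16 = 64 = 3·21 + 1.
So x ≡ 16·13 = 208 ≡ 19 (mod 21).
Check: 4·19 = 76 = 3·21 + 13.

19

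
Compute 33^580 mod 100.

1

Successive squares of 33 mod 100: 33^1≡33, 33^2≡89, 33^4≡21, 33^8≡41, 33^16≡81, 33^32≡61, 33^64≡21, 33^128≡41, 33^256≡81, 33^512≡61.
580 = 4 + 64 + 512, so 33^580 ≡ 21·21·61 ≡ 1 (mod 100).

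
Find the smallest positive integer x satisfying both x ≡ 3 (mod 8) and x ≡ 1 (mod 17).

35

x ≡ 3 (mod 8) gives x ∈ {3, 11, 19, 27, 35}.
The first of these with x mod 17 = 1 is 35.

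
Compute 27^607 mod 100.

Successive squares of 27 mod 100: 27^1≡27, 27^2≡29, 27^4≡41, 27^8≡81, 27^16≡61, 27^32≡21, 27^64≡41, 27^128≡81, 27^256≡61, 27^512≡21.
Since 607 = 1 + 2 + 4 + 8 + 16 + 64 + 512 in binary, 27^607 ≡ 27·29·41·81·61·41·21 ≡ 3 (mod 100).

3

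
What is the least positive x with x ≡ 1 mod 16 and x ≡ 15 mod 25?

65

x ≡ 1 (mod 16) gives x ∈ {1, 17, 33, 49, 65}.
The first of these with x mod 25 = 15 is 65.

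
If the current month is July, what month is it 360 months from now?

July

Dividing 360 by 12 gives quotient 30 and remainder 0.
July + 0 months → July.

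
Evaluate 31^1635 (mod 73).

56

By repeated squaring mod 73: 31^1≡31, 31^2≡12, 31^4≡71, 31^8≡4, 31^16≡16, 31^32≡37, 31^64≡55, 31^128≡32, 31^256≡2, 31^512≡4, 31^1024≡16.
1635 = 1 + 2 + 32 + 64 + 512 + 1024, so 31^1635 ≡ 31·12·37·55·4·16 ≡ 56 (mod 73).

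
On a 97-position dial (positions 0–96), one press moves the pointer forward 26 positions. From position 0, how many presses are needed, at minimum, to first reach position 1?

56

26·56 = 1456 = 15·97 + 1, so 26⁻¹ ≡ 56 (mod 97).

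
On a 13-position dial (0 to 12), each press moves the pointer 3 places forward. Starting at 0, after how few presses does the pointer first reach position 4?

10

3⁻¹ ≡ 9 (mod 13) because 3·9 = 27 = 2·13 + 1.
Multiplying both sides by 9: x ≡ 9·4 = 36 ≡ 10 (mod 13).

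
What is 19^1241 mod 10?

9

The units digit of 19^n cycles with period 2: 9, 1, …
1241 mod 2 = 1, so the last digit matches 9^1 = 9.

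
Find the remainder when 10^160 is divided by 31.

Square-and-reduce mod 31: 10^1≡10, 10^2≡7, 10^4≡18, 10^8≡14, 10^16≡10, 10^32≡7, 10^64≡18, 10^128≡14.
Since 160 = 32 + 128 in binary, 10^160 ≡ 7·14 ≡ 5 (mod 31).

5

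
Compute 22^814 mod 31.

20

Successive squares of 22 mod 31: 22^1≡22, 22^2≡19, 22^4≡20, 22^8≡28, 22^16≡9, 22^32≡19, 22^64≡20, 22^128≡28, 22^256≡9, 22^512≡19.
814 = 2 + 4 + 8 + 32 + 256 + 512, so 22^814 ≡ 19·20·28·19·9·19 ≡ 20 (mod 31).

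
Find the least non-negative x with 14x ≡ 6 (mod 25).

The inverse of 14 mod 25 is 9 (since 14·9 = 126 ≡ 1).
So x ≡ 9·6 = 54 ≡ 4 (mod 25).

4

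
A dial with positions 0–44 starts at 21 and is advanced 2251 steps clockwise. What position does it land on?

Dividing 2251 by 45 gives quotient 50 and remainder 1.
(21 + 1) mod 45 = 22.

22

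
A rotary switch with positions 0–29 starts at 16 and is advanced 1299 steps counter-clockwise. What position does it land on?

7

1299 = 43·30 + 9, so 1299 mod 30 = 9.
(16 − 9) mod 30 = 7.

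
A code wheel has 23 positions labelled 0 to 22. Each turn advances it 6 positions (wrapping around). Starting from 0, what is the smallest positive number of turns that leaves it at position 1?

4

23 = 3·6 + 5
6 = 1·5 + 1
5 = 5·1 + 0
Back-substituting gives 6·4 ≡ 1 (mod 23).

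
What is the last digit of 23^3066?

Last digits of 3^n: 3, 9, 7, 1 (period 4).
3066 leaves remainder 2 on division by 4, so 23^3066 ends in 9.

9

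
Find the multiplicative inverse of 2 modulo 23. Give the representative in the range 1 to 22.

12

23 = 11·2 + 1
2 = 2·1 + 0
Back-substituting gives 2·12 ≡ 1 (mod 23).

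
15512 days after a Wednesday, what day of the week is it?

15512 − 2216·7 = 0, so 15512 ≡ 0 (mod 7).
Wednesday + 0 days → Wednesday.

Wednesday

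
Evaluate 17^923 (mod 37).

Successive squares of 17 mod 37: 17^1≡17, 17^2≡30, 17^4≡12, 17^8≡33, 17^16≡16, 17^32≡34, 17^64≡9, 17^128≡7, 17^256≡12, 17^512≡33.
Since 923 = 1 + 2 + 8 + 16 + 128 + 256 + 512 in binary, 17^923 ≡ 17·30·33·16·7·12·33 ≡ 18 (mod 37).

18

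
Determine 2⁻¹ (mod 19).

10

2·10 = 20 = 1·19 + 1, so 2⁻¹ ≡ 10 (mod 19).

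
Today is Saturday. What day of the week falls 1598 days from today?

1598 mod 7 = 2 (since 228·7 = 1596).
Saturday + 2 days → Monday.

Monday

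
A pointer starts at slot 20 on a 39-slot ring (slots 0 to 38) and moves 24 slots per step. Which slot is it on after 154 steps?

11

154·24 = 3696.
3696 = 94·39 + 30, so 3696 mod 39 = 30.
(20 + 30) mod 39 = 11.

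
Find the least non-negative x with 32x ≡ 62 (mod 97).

32⁻¹ ≡ 94 (mod 97) because 32·94 = 3008 = 31·97 + 1.
Multiplying both sides by 94: x ≡ 94·62 = 5828 ≡ 8 (mod 97).
Check: 32·8 = 256 = 2·97 + 62.

8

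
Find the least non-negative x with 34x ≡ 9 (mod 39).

The inverse of 34 mod 39 is 31 (since 34·31 = 1054 ≡ 1).
So x ≡ 31·9 = 279 ≡ 6 (mod 39).
Check: 34·6 = 204 = 5·39 + 9.

6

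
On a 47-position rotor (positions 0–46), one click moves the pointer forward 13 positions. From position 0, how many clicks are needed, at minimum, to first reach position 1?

29

13·29 = 377 = 8·47 + 1, so 13⁻¹ ≡ 29 (mod 47).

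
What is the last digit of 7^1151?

Last digits of 7^n: 7, 9, 3, 1 (period 4).
1151 mod 4 = 3, so the last digit matches 7^3 = 3.

3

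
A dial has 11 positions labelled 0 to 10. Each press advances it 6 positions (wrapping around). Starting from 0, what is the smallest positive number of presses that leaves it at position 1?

11 = 1·6 + 5
6 = 1·5 + 1
5 = 5·1 + 0
Back-substituting gives 6·2 ≡ 1 (mod 11).

2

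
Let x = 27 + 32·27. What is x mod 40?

32·27 = 864.
864 − 21·40 = 24, so 864 ≡ 24 (mod 40).
(27 + 24) mod 40 = 11.

11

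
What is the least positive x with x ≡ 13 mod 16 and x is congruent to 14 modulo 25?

189

Since 25·9 ≡ 1 (mod 16), take x = 14 + 25·((13−14)·9 mod 16) = 14 + 25·7 = 189.
Check: 189 mod 16 = 13, 189 mod 25 = 14.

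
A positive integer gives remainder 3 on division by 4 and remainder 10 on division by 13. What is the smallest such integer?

23

x ≡ 3 (mod 4) gives x ∈ {3, 7, 11, 15, 19, 23}.
The first of these with x mod 13 = 10 is 23.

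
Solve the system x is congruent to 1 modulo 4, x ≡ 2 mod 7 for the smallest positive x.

9

x ≡ 1 (mod 4) gives x ∈ {1, 5, 9}.
The first of these with x mod 7 = 2 is 9.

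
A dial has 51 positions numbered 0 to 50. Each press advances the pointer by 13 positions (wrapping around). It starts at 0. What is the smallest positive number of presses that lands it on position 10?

40

The inverse of 13 mod 51 is 4 (since 13·4 = 52 ≡ 1).
Multiplying both sides by 4: x ≡ 4·10 = 40 ≡ 40 (mod 51).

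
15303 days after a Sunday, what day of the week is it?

Monday

15303 − 2186·7 = 1, so 15303 ≡ 1 (mod 7).
Sunday + 1 day → Monday.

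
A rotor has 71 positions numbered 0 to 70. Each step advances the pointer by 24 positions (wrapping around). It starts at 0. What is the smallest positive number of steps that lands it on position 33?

24⁻¹ ≡ 3 (mod 71) because 24·3 = 72 = 1·71 + 1.
So x ≡ 3·33 = 99 ≡ 28 (mod 71).

28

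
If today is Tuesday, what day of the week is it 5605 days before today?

Thursday

5605 − 800·7 = 5, so 5605 ≡ 5 (mod 7).
Tuesday − 5 days → Thursday.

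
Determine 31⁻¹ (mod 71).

71 = 2·31 + 9
31 = 3·9 + 4
9 = 2·4 + 1
4 = 4·1 + 0
Back-substituting gives 31·55 ≡ 1 (mod 71).

55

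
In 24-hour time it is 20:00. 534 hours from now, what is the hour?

534 − 22·24 = 6, so 534 ≡ 6 (mod 24).
(20 + 6) mod 24 = 2.

2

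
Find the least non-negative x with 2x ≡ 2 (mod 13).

The inverse of 2 mod 13 is 7 (since 2·7 = 14 ≡ 1).
Multiplying both sides by 7: x ≡ 7·2 = 14 ≡ 1 (mod 13).
Check: 2·1 = 2 = 0·13 + 2.

1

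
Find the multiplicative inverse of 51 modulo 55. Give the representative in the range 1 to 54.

41

55 = 1·51 + 4
51 = 12·4 + 3
4 = 1·3 + 1
3 = 3·1 + 0
Back-substituting gives 51·41 ≡ 1 (mod 55).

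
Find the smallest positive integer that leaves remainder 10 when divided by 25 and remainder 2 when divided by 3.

x ≡ 2 (mod 3) gives x ∈ {2, 5, 8, 11, 14, 17, 20, 23, …}.
The first of these with x mod 25 = 10 is 35.

35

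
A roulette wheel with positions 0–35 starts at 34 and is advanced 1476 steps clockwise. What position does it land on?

34

1476 − 41·36 = 0, so 1476 ≡ 0 (mod 36).
(34 + 0) mod 36 = 34.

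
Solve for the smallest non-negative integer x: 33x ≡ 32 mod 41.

33⁻¹ ≡ 5 (mod 41) because 33·5 = 165 = 4·41 + 1.
Multiplying both sides by 5: x ≡ 5·32 = 160 ≡ 37 (mod 41).

37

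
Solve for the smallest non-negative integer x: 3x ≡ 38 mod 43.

27

The inverse of 3 mod 43 is 29 (since 3·29 = 87 ≡ 1).
So x ≡ 29·38 = 1102 ≡ 27 (mod 43).
Check: 3·27 = 81 = 1·43 + 38.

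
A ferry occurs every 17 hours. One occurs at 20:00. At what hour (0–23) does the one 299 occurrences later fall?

299·17 = 5083.
5083 = 211·24 + 19, so 5083 mod 24 = 19.
(20 + 19) mod 24 = 15.

15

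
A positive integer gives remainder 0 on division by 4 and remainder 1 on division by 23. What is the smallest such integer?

24

Since 23·3 ≡ 1 (mod 4), take x = 1 + 23·((0−1)·3 mod 4) = 1 + 23·1 = 24.
Check: 24 mod 4 = 0, 24 mod 23 = 1.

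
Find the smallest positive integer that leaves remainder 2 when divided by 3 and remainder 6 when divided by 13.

x ≡ 2 (mod 3) gives x ∈ {2, 5, 8, 11, 14, 17, 20, 23, …}.
The first of these with x mod 13 = 6 is 32.

32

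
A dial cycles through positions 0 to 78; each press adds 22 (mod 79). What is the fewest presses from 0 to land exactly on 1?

79 = 3·22 + 13
22 = 1·13 + 9
13 = 1·9 + 4
9 = 2·4 + 1
4 = 4·1 + 0
Back-substituting gives 22·18 ≡ 1 (mod 79).

18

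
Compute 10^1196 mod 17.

13

Successive squares of 10 mod 17: 10^1≡10, 10^2≡15, 10^4≡4, 10^8≡16, 10^16≡1, 10^32≡1, 10^64≡1, 10^128≡1, 10^256≡1, 10^512≡1, 10^1024≡1.
Since 1196 = 4 + 8 + 32 + 128 + 1024 in binary, 10^1196 ≡ 4·16·1·1·1 ≡ 13 (mod 17).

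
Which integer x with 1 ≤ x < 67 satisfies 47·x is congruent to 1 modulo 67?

10

47·10 = 470 = 7·67 + 1, so 47⁻¹ ≡ 10 (mod 67).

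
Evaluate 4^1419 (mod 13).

By repeated squaring mod 13: 4^1≡4, 4^2≡3, 4^4≡9, 4^8≡3, 4^16≡9, 4^32≡3, 4^64≡9, 4^128≡3, 4^256≡9, 4^512≡3, 4^1024≡9.
1419 = 1 + 2 + 8 + 128 + 256 + 1024, so 4^1419 ≡ 4·3·3·3·9·9 ≡ 12 (mod 13).

12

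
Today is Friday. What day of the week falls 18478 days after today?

Wednesday

18478 − 2639·7 = 5, so 18478 ≡ 5 (mod 7).
Friday + 5 days → Wednesday.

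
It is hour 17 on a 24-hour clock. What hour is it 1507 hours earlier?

Dividing 1507 by 24 gives quotient 62 and remainder 19.
(17 − 19) mod 24 = 22.

22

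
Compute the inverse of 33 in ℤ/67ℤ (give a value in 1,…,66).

65

67 = 2·33 + 1
33 = 33·1 + 0
Back-substituting gives 33·65 ≡ 1 (mod 67).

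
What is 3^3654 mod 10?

The units digit of 3^n cycles with period 4: 3, 9, 7, 1, …
3654 leaves remainder 2 on division by 4, so 3^3654 ends in 9.

9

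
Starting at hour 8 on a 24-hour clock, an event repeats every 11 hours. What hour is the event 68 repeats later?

12

68·11 = 748.
748 − 31·24 = 4, so 748 ≡ 4 (mod 24).
(8 + 4) mod 24 = 12.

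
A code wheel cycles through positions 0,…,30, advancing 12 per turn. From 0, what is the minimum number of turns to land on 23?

20

The inverse of 12 mod 31 is 13 (since 12·13 = 156 ≡ 1).
So x ≡ 13·23 = 299 ≡ 20 (mod 31).
Check: 12·20 = 240 = 7·31 + 23.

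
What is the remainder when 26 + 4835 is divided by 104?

77

4835 mod 104 = 51 (since 46·104 = 4784).
(26 + 51) mod 104 = 77.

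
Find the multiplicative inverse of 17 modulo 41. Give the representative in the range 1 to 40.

41 = 2·17 + 7
17 = 2·7 + 3
7 = 2·3 + 1
3 = 3·1 + 0
Back-substituting gives 17·29 ≡ 1 (mod 41).

29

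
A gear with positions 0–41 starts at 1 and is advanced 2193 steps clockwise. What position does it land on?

10

2193 mod 42 = 9 (since 52·42 = 2184).
(1 + 9) mod 42 = 10.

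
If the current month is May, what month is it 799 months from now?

Dividing 799 by 12 gives quotient 66 and remainder 7.
May + 7 months → December.

December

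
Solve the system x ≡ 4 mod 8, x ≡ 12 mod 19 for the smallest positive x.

12

Since 19·3 ≡ 1 (mod 8), take x = 12 + 19·((4−12)·3 mod 8) = 12 + 19·0 = 12.
Check: 12 mod 8 = 4, 12 mod 19 = 12.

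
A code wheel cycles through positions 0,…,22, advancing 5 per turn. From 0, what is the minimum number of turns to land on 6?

15

The inverse of 5 mod 23 is 14 (since 5·14 = 70 ≡ 1).
So x ≡ 14·6 = 84 ≡ 15 (mod 23).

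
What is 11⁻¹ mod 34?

34 = 3·11 + 1
11 = 11·1 + 0
Back-substituting gives 11·31 ≡ 1 (mod 34).

31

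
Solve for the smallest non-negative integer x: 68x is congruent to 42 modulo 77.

21

The inverse of 68 mod 77 is 17 (since 68·17 = 1156 ≡ 1).
So x ≡ 17·42 = 714 ≡ 21 (mod 77).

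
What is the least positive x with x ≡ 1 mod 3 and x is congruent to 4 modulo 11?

x ≡ 1 (mod 3) gives x ∈ {1, 4}.
The first of these with x mod 11 = 4 is 4.

4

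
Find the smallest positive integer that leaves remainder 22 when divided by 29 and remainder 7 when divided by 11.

51

x ≡ 7 (mod 11) gives x ∈ {7, 18, 29, 40, 51}.
The first of these with x mod 29 = 22 is 51.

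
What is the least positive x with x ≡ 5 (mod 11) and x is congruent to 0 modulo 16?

16

x ≡ 5 (mod 11) gives x ∈ {5, 16}.
The first of these with x mod 16 = 0 is 16.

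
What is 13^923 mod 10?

7

Powers of 3 mod 10 repeat with period 4: 3, 9, 7, 1.
923 mod 4 = 3, so the last digit matches 3^3 = 7.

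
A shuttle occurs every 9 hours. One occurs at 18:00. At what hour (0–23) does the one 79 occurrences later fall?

79·9 = 711.
Dividing 711 by 24 gives quotient 29 and remainder 15.
(18 + 15) mod 24 = 9.

9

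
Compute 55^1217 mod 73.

32

Square-and-reduce mod 73: 55^1≡55, 55^2≡32, 55^4≡2, 55^8≡4, 55^16≡16, 55^32≡37, 55^64≡55, 55^128≡32, 55^256≡2, 55^512≡4, 55^1024≡16.
1217 = 1 + 64 + 128 + 1024, so 55^1217 ≡ 55·55·32·16 ≡ 32 (mod 73).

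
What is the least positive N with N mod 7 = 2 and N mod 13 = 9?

Since 13·6 ≡ 1 (mod 7), take x = 9 + 13·((2−9)·6 mod 7) = 9 + 13·0 = 9.
Check: 9 mod 7 = 2, 9 mod 13 = 9.

9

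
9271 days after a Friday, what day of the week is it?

Monday

9271 mod 7 = 3 (since 1324·7 = 9268).
Friday + 3 days → Monday.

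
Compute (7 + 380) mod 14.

380 − 27·14 = 2, so 380 ≡ 2 (mod 14).
(7 + 2) mod 14 = 9.

9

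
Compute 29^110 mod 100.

1

Square-and-reduce mod 100: 29^1≡29, 29^2≡41, 29^4≡81, 29^8≡61, 29^16≡21, 29^32≡41, 29^64≡81.
Since 110 = 2 + 4 + 8 + 32 + 64 in binary, 29^110 ≡ 41·81·61·41·81 ≡ 1 (mod 100).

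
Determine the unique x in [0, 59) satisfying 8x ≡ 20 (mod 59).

8⁻¹ ≡ 37 (mod 59) because 8·37 = 296 = 5·59 + 1.
So x ≡ 37·20 = 740 ≡ 32 (mod 59).

32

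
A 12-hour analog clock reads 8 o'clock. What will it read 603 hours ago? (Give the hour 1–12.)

603 − 50·12 = 3, so 603 ≡ 3 (mod 12).
8 − 3 → 5 on a 12-hour dial.

5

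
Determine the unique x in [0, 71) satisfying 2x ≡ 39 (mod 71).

2⁻¹ ≡ 36 (mod 71) because 2·36 = 72 = 1·71 + 1.
Multiplying both sides by 36: x ≡ 36·39 = 1404 ≡ 55 (mod 71).
Check: 2·55 = 110 = 1·71 + 39.

55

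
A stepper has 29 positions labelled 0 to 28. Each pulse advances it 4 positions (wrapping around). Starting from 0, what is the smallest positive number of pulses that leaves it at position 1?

22

4·22 = 88 = 3·29 + 1, so 4⁻¹ ≡ 22 (mod 29).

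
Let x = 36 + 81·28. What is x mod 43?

81·28 = 2268.
Dividing 2268 by 43 gives quotient 52 and remainder 32.
(36 + 32) mod 43 = 25.

25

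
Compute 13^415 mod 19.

13

By repeated squaring mod 19: 13^1≡13, 13^2≡17, 13^4≡4, 13^8≡16, 13^16≡9, 13^32≡5, 13^64≡6, 13^128≡17, 13^256≡4.
Since 415 = 1 + 2 + 4 + 8 + 16 + 128 + 256 in binary, 13^415 ≡ 13·17·4·16·9·17·4 ≡ 13 (mod 19).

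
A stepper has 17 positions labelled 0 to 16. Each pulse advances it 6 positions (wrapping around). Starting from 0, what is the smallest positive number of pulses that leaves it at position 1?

3

17 = 2·6 + 5
6 = 1·5 + 1
5 = 5·1 + 0
Back-substituting gives 6·3 ≡ 1 (mod 17).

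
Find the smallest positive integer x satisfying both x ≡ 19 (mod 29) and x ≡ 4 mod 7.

193

Since 7·25 ≡ 1 (mod 29), take x = 4 + 7·((19−4)·25 mod 29) = 4 + 7·27 = 193.
Check: 193 mod 29 = 19, 193 mod 7 = 4.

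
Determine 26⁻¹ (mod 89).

89 = 3·26 + 11
26 = 2·11 + 4
11 = 2·4 + 3
4 = 1·3 + 1
3 = 3·1 + 0
Back-substituting gives 26·24 ≡ 1 (mod 89).

24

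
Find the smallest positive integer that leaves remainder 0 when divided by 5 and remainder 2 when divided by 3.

Since 3·2 ≡ 1 (mod 5), take x = 2 + 3·((0−2)·2 mod 5) = 2 + 3·1 = 5.
Check: 5 mod 5 = 0, 5 mod 3 = 2.

5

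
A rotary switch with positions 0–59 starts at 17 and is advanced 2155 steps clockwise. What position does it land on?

12

2155 − 35·60 = 55, so 2155 ≡ 55 (mod 60).
(17 + 55) mod 60 = 12.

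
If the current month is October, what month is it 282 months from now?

April

282 = 23·12 + 6, so 282 mod 12 = 6.
October + 6 months → April.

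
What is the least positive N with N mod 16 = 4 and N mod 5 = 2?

x ≡ 2 (mod 5) gives x ∈ {2, 7, 12, 17, 22, 27, 32, 37, …}.
The first of these with x mod 16 = 4 is 52.

52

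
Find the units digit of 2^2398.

The units digit of 2^n cycles with period 4: 2, 4, 8, 6, …
2398 leaves remainder 2 on division by 4, so 2^2398 ends in 4.

4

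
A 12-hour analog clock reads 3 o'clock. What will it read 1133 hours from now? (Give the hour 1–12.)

8

1133 − 94·12 = 5, so 1133 ≡ 5 (mod 12).
3 + 5 → 8 on a 12-hour dial.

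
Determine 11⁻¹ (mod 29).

29 = 2·11 + 7
11 = 1·7 + 4
7 = 1·4 + 3
4 = 1·3 + 1
3 = 3·1 + 0
Back-substituting gives 11·8 ≡ 1 (mod 29).

8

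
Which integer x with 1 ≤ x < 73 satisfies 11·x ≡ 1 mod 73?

20

11·20 = 220 = 3·73 + 1, so 11⁻¹ ≡ 20 (mod 73).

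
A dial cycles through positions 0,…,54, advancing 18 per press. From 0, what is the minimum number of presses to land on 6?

37

18⁻¹ ≡ 52 (mod 55) because 18·52 = 936 = 17·55 + 1.
Multiplying both sides by 52: x ≡ 52·6 = 312 ≡ 37 (mod 55).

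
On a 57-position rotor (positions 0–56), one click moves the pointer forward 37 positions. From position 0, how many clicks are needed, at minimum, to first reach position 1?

37

57 = 1·37 + 20
37 = 1·20 + 17
20 = 1·17 + 3
17 = 5·3 + 2
3 = 1·2 + 1
2 = 2·1 + 0
Back-substituting gives 37·37 ≡ 1 (mod 57).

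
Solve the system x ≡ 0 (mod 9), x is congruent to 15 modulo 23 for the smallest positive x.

153

x ≡ 0 (mod 9) gives x ∈ {0, 9, 18, 27, 36, 45, 54, 63, …}.
The first of these with x mod 23 = 15 is 153.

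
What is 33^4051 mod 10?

Powers of 3 mod 10 repeat with period 4: 3, 9, 7, 1.
4051 leaves remainder 3 on division by 4, so 33^4051 ends in 7.

7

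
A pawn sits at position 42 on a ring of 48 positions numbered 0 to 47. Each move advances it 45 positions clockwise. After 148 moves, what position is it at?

30

148·45 = 6660.
6660 − 138·48 = 36, so 6660 ≡ 36 (mod 48).
(42 + 36) mod 48 = 30.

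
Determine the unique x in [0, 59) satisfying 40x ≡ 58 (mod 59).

The inverse of 40 mod 59 is 31 (since 40·31 = 1240 ≡ 1).
Multiplying both sides by 31: x ≡ 31·58 = 1798 ≡ 28 (mod 59).

28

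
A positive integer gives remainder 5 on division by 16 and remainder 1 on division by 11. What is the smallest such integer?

Since 11·3 ≡ 1 (mod 16), take x = 1 + 11·((5−1)·3 mod 16) = 1 + 11·12 = 133.
Check: 133 mod 16 = 5, 133 mod 11 = 1.

133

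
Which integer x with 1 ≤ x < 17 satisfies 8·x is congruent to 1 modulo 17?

15

17 = 2·8 + 1
8 = 8·1 + 0
Back-substituting gives 8·15 ≡ 1 (mod 17).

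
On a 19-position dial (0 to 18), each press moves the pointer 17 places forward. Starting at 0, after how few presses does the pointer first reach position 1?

9

17⁻¹ ≡ 9 (mod 19) because 17·9 = 153 = 8·19 + 1.
So x ≡ 9·1 = 9 ≡ 9 (mod 19).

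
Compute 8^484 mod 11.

4

Square-and-reduce mod 11: 8^1≡8, 8^2≡9, 8^4≡4, 8^8≡5, 8^16≡3, 8^32≡9, 8^64≡4, 8^128≡5, 8^256≡3.
484 = 4 + 32 + 64 + 128 + 256, so 8^484 ≡ 4·9·4·5·3 ≡ 4 (mod 11).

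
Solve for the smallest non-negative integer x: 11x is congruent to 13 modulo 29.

The inverse of 11 mod 29 is 8 (since 11·8 = 88 ≡ 1).
Multiplying both sides by 8: x ≡ 8·13 = 104 ≡ 17 (mod 29).
Check: 11·17 = 187 = 6·29 + 13.

17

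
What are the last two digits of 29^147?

09

Successive squares of 29 mod 100: 29^1≡29, 29^2≡41, 29^4≡81, 29^8≡61, 29^16≡21, 29^32≡41, 29^64≡81, 29^128≡61.
Since 147 = 1 + 2 + 16 + 128 in binary, 29^147 ≡ 29·41·21·61 ≡ 9 (mod 100).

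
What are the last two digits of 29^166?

21

By repeated squaring mod 100: 29^1≡29, 29^2≡41, 29^4≡81, 29^8≡61, 29^16≡21, 29^32≡41, 29^64≡81, 29^128≡61.
166 = 2 + 4 + 32 + 128, so 29^166 ≡ 41·81·41·61 ≡ 21 (mod 100).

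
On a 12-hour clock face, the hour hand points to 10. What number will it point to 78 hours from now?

4

78 = 6·12 + 6, so 78 mod 12 = 6.
10 + 6 → 4 on a 12-hour dial.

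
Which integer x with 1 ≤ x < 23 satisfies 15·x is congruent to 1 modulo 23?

20

23 = 1·15 + 8
15 = 1·8 + 7
8 = 1·7 + 1
7 = 7·1 + 0
Back-substituting gives 15·20 ≡ 1 (mod 23).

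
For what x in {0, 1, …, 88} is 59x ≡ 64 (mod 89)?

59⁻¹ ≡ 86 (mod 89) because 59·86 = 5074 = 57·89 + 1.
So x ≡ 86·64 = 5504 ≡ 75 (mod 89).
Check: 59·75 = 4425 = 49·89 + 64.

75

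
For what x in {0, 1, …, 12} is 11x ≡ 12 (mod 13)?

The inverse of 11 mod 13 is 6 (since 11·6 = 66 ≡ 1).
So x ≡ 6·12 = 72 ≡ 7 (mod 13).

7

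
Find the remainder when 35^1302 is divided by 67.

Square-and-reduce mod 67: 35^1≡35, 35^2≡19, 35^4≡26, 35^8≡6, 35^16≡36, 35^32≡23, 35^64≡60, 35^128≡49, 35^256≡56, 35^512≡54, 35^1024≡35.
1302 = 2 + 4 + 16 + 256 + 1024, so 35^1302 ≡ 19·26·36·56·35 ≡ 24 (mod 67).

24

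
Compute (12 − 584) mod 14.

Dividing 584 by 14 gives quotient 41 and remainder 10.
(12 − 10) mod 14 = 2.

2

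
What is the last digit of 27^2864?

Last digits of 7^n: 7, 9, 3, 1 (period 4).
2864 mod 4 = 0, so the last digit matches 7^4 = 1.

1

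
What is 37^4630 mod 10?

9

The units digit of 37^n cycles with period 4: 7, 9, 3, 1, …
4630 leaves remainder 2 on division by 4, so 37^4630 ends in 9.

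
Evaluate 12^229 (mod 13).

12

Successive squares of 12 mod 13: 12^1≡12, 12^2≡1, 12^4≡1, 12^8≡1, 12^16≡1, 12^32≡1, 12^64≡1, 12^128≡1.
229 = 1 + 4 + 32 + 64 + 128, so 12^229 ≡ 12·1·1·1·1 ≡ 12 (mod 13).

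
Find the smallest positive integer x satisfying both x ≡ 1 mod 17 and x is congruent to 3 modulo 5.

Since 5·7 ≡ 1 (mod 17), take x = 3 + 5·((1−3)·7 mod 17) = 3 + 5·3 = 18.
Check: 18 mod 17 = 1, 18 mod 5 = 3.

18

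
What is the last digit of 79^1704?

1

Powers of 9 mod 10 repeat with period 2: 9, 1.
1704 leaves remainder 0 on division by 2, so 79^1704 ends in 1.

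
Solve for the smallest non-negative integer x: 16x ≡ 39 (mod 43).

The inverse of 16 mod 43 is 35 (since 16·35 = 560 ≡ 1).
So x ≡ 35·39 = 1365 ≡ 32 (mod 43).
Check: 16·32 = 512 = 11·43 + 39.

32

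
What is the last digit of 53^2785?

3

Powers of 3 mod 10 repeat with period 4: 3, 9, 7, 1.
2785 mod 4 = 1, so the last digit matches 3^1 = 3.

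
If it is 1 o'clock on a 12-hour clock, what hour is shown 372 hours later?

1

Dividing 372 by 12 gives quotient 31 and remainder 0.
1 + 0 → 1 on a 12-hour dial.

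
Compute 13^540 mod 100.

1

By repeated squaring mod 100: 13^1≡13, 13^2≡69, 13^4≡61, 13^8≡21, 13^16≡41, 13^32≡81, 13^64≡61, 13^128≡21, 13^256≡41, 13^512≡81.
540 = 4 + 8 + 16 + 512, so 13^540 ≡ 61·21·41·81 ≡ 1 (mod 100).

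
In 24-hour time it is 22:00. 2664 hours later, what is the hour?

Dividing 2664 by 24 gives quotient 111 and remainder 0.
(22 + 0) mod 24 = 22.

22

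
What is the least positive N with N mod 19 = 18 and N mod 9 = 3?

75

x ≡ 3 (mod 9) gives x ∈ {3, 12, 21, 30, 39, 48, 57, 66, …}.
The first of these with x mod 19 = 18 is 75.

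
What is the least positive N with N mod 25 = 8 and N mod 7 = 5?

Since 7·18 ≡ 1 (mod 25), take x = 5 + 7·((8−5)·18 mod 25) = 5 + 7·4 = 33.
Check: 33 mod 25 = 8, 33 mod 7 = 5.

33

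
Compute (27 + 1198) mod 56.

1198 mod 56 = 22 (since 21·56 = 1176).
(27 + 22) mod 56 = 49.

49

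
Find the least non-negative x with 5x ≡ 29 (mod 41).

5⁻¹ ≡ 33 (mod 41) because 5·33 = 165 = 4·41 + 1.
So x ≡ 33·29 = 957 ≡ 14 (mod 41).
Check: 5·14 = 70 = 1·41 + 29.

14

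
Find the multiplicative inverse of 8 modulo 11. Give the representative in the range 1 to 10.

7

8·7 = 56 = 5·11 + 1, so 8⁻¹ ≡ 7 (mod 11).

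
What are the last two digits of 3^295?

07

Square-and-reduce mod 100: 3^1≡3, 3^2≡9, 3^4≡81, 3^8≡61, 3^16≡21, 3^32≡41, 3^64≡81, 3^128≡61, 3^256≡21.
295 = 1 + 2 + 4 + 32 + 256, so 3^295 ≡ 3·9·81·41·21 ≡ 7 (mod 100).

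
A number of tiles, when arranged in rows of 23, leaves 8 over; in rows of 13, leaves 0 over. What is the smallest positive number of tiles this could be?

x ≡ 0 (mod 13) gives x ∈ {0, 13, 26, 39, 52, 65, 78, 91, …}.
The first of these with x mod 23 = 8 is 169.

169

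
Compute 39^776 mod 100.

By repeated squaring mod 100: 39^1≡39, 39^2≡21, 39^4≡41, 39^8≡81, 39^16≡61, 39^32≡21, 39^64≡41, 39^128≡81, 39^256≡61, 39^512≡21.
776 = 8 + 256 + 512, so 39^776 ≡ 81·61·21 ≡ 61 (mod 100).

61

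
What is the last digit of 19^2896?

1

The units digit of 19^n cycles with period 2: 9, 1, …
2896 leaves remainder 0 on division by 2, so 19^2896 ends in 1.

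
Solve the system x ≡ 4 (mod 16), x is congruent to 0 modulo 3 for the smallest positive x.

x ≡ 0 (mod 3) gives x ∈ {0, 3, 6, 9, 12, 15, 18, 21, …}.
The first of these with x mod 16 = 4 is 36.

36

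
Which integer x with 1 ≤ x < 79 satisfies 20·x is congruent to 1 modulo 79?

20·4 = 80 = 1·79 + 1, so 20⁻¹ ≡ 4 (mod 79).

4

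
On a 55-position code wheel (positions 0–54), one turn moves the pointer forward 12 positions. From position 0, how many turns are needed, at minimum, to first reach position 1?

23

55 = 4·12 + 7
12 = 1·7 + 5
7 = 1·5 + 2
5 = 2·2 + 1
2 = 2·1 + 0
Back-substituting gives 12·23 ≡ 1 (mod 55).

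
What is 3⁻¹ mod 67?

67 = 22·3 + 1
3 = 3·1 + 0
Back-substituting gives 3·45 ≡ 1 (mod 67).

45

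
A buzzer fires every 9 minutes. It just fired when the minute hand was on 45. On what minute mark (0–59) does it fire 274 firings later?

274·9 = 2466.
2466 mod 60 = 6 (since 41·60 = 2460).
(45 + 6) mod 60 = 51.

51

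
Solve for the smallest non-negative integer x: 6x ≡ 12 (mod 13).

The inverse of 6 mod 13 is 11 (since 6·11 = 66 ≡ 1).
Multiplying both sides by 11: x ≡ 11·12 = 132 ≡ 2 (mod 13).
Check: 6·2 = 12 = 0·13 + 12.

2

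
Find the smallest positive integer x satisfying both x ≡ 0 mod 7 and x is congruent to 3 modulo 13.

42

Since 13·6 ≡ 1 (mod 7), take x = 3 + 13·((0−3)·6 mod 7) = 3 + 13·3 = 42.
Check: 42 mod 7 = 0, 42 mod 13 = 3.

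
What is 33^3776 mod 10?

Last digits of 3^n: 3, 9, 7, 1 (period 4).
3776 leaves remainder 0 on division by 4, so 33^3776 ends in 1.

1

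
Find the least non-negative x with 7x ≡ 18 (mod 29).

15

The inverse of 7 mod 29 is 25 (since 7·25 = 175 ≡ 1).
So x ≡ 25·18 = 450 ≡ 15 (mod 29).
Check: 7·15 = 105 = 3·29 + 18.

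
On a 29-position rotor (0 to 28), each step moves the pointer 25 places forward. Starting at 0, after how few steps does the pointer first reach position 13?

4

The inverse of 25 mod 29 is 7 (since 25·7 = 175 ≡ 1).
So x ≡ 7·13 = 91 ≡ 4 (mod 29).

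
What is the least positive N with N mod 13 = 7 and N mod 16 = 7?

Since 16·9 ≡ 1 (mod 13), take x = 7 + 16·((7−7)·9 mod 13) = 7 + 16·0 = 7.
Check: 7 mod 13 = 7, 7 mod 16 = 7.

7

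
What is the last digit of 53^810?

9

The units digit of 53^n cycles with period 4: 3, 9, 7, 1, …
810 mod 4 = 2, so the last digit matches 3^2 = 9.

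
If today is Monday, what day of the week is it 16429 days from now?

Monday

16429 − 2347·7 = 0, so 16429 ≡ 0 (mod 7).
Monday + 0 days → Monday.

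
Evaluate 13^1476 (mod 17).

By repeated squaring mod 17: 13^1≡13, 13^2≡16, 13^4≡1, 13^8≡1, 13^16≡1, 13^32≡1, 13^64≡1, 13^128≡1, 13^256≡1, 13^512≡1, 13^1024≡1.
Since 1476 = 4 + 64 + 128 + 256 + 1024 in binary, 13^1476 ≡ 1·1·1·1·1 ≡ 1 (mod 17).

1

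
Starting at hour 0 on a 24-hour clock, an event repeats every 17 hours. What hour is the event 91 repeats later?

91·17 = 1547.
Dividing 1547 by 24 gives quotient 64 and remainder 11.
(0 + 11) mod 24 = 11.

11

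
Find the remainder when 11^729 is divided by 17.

Square-and-reduce mod 17: 11^1≡11, 11^2≡2, 11^4≡4, 11^8≡16, 11^16≡1, 11^32≡1, 11^64≡1, 11^128≡1, 11^256≡1, 11^512≡1.
Since 729 = 1 + 8 + 16 + 64 + 128 + 512 in binary, 11^729 ≡ 11·16·1·1·1·1 ≡ 6 (mod 17).

6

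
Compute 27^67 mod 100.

3

Square-and-reduce mod 100: 27^1≡27, 27^2≡29, 27^4≡41, 27^8≡81, 27^16≡61, 27^32≡21, 27^64≡41.
67 = 1 + 2 + 64, so 27^67 ≡ 27·29·41 ≡ 3 (mod 100).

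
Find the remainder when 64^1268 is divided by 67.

By repeated squaring mod 67: 64^1≡64, 64^2≡9, 64^4≡14, 64^8≡62, 64^16≡25, 64^32≡22, 64^64≡15, 64^128≡24, 64^256≡40, 64^512≡59, 64^1024≡64.
1268 = 4 + 16 + 32 + 64 + 128 + 1024, so 64^1268 ≡ 14·25·22·15·24·64 ≡ 40 (mod 67).

40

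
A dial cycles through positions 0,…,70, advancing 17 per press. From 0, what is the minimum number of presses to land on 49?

17⁻¹ ≡ 46 (mod 71) because 17·46 = 782 = 11·71 + 1.
Multiplying both sides by 46: x ≡ 46·49 = 2254 ≡ 53 (mod 71).
Check: 17·53 = 901 = 12·71 + 49.

53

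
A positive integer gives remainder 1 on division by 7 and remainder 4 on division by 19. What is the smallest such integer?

99

x ≡ 1 (mod 7) gives x ∈ {1, 8, 15, 22, 29, 36, 43, 50, …}.
The first of these with x mod 19 = 4 is 99.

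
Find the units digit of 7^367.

Powers of 7 mod 10 repeat with period 4: 7, 9, 3, 1.
367 mod 4 = 3, so the last digit matches 7^3 = 3.

3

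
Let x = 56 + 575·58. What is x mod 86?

38

575·58 = 33350.
33350 mod 86 = 68 (since 387·86 = 33282).
(56 + 68) mod 86 = 38.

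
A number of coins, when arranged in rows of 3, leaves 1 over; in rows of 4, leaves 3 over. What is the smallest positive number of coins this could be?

7

Since 4·1 ≡ 1 (mod 3), take x = 3 + 4·((1−3)·1 mod 3) = 3 + 4·1 = 7.
Check: 7 mod 3 = 1, 7 mod 4 = 3.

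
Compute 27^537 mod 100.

47

By repeated squaring mod 100: 27^1≡27, 27^2≡29, 27^4≡41, 27^8≡81, 27^16≡61, 27^32≡21, 27^64≡41, 27^128≡81, 27^256≡61, 27^512≡21.
537 = 1 + 8 + 16 + 512, so 27^537 ≡ 27·81·61·21 ≡ 47 (mod 100).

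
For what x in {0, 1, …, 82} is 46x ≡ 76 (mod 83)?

63

46⁻¹ ≡ 74 (mod 83) because 46·74 = 3404 = 41·83 + 1.
Multiplying both sides by 74: x ≡ 74·76 = 5624 ≡ 63 (mod 83).
Check: 46·63 = 2898 = 34·83 + 76.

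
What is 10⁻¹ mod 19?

10·2 = 20 = 1·19 + 1, so 10⁻¹ ≡ 2 (mod 19).

2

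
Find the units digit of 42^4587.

8

Last digits of 2^n: 2, 4, 8, 6 (period 4).
4587 leaves remainder 3 on division by 4, so 42^4587 ends in 8.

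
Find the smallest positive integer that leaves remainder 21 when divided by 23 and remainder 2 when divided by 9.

182

x ≡ 2 (mod 9) gives x ∈ {2, 11, 20, 29, 38, 47, 56, 65, …}.
The first of these with x mod 23 = 21 is 182.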